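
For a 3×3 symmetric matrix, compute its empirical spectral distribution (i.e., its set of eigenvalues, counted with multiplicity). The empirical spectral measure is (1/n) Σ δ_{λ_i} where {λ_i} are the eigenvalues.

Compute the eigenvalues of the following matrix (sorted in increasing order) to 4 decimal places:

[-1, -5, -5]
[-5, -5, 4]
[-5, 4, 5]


Since M is real symmetric, all three eigenvalues are real; they are the roots of det(λI − M) = λ³ − (tr M) λ² + s λ − det M, where s is the sum of the principal 2×2 minors.
tr M = -1 + (-5) + 5 = -1.
s = ((-1)·(-5) − (-5)²) + ((-1)·5 − (-5)²) + ((-5)·5 − 4²) = -20 + (-30) + (-41) = -91.
det M (expand along row 1) = (-1)·(-41) − (-5)·(-5) + (-5)·(-45) = 241.
Characteristic polynomial: λ³ + λ² − 91λ − 241 = 0.
Substitute λ = y + (tr M)/3 = y − 0.333333 to remove the quadratic term: y³ + p·y + q = 0 with p = s − (tr M)²/3 = -91.333333 and q = −2(tr M)³/27 + (tr M)·s/3 − det M = -210.592593.
Three real roots ⇒ use the trigonometric (Viète) form: r = 2√(−p/3) = 11.035297, φ = arccos(3q/(p·r)) = arccos(0.626832) = 0.893316 rad.
y_k = r·cos(φ/3 − 2πk/3) for k = 0, 1, 2 gives y = 10.549661, -2.470938, -8.078724.
λ_k = y_k − 0.333333 gives λ = 10.2163, -2.8043, -8.4121 (check: the sum is -1.0000 = tr M).

Eigenvalues sorted in increasing order: [-8.4121, -2.8043, 10.2163].


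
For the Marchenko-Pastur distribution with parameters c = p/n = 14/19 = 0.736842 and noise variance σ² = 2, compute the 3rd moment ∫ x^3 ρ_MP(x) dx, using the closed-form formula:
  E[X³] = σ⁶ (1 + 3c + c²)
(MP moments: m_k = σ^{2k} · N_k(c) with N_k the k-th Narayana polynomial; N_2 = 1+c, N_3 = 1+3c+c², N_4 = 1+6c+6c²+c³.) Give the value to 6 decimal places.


E[X³] = σ⁶ (1 + 3c + c²) (third MP moment). With σ² = 2 (so σ⁶ = 8) and c = 14/19 = 0.736842: E[X³] = 8 · (1 + 3·0.736842 + (0.736842)²) = 8 · 3.753463.

So E[X^3] = 30.027701.


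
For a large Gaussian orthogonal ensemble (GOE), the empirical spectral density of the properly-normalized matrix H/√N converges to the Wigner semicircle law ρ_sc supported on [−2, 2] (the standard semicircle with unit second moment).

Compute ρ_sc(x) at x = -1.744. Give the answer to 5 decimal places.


ρ_sc(x) = (1/(2π)) √(4 − x²). With x = -1.744:
  4 − x² = 4 − (-1.744)² = 4 − 3.041536 = 0.958464.
  √(4 − x²) = 0.979012.
  1/(2π) = 0.159155.
  ρ_sc(-1.744) = 0.159155 · 0.979012 = 0.155815.

Rounded to 5 decimal places: ρ_sc(-1.744) ≈ 0.15581.


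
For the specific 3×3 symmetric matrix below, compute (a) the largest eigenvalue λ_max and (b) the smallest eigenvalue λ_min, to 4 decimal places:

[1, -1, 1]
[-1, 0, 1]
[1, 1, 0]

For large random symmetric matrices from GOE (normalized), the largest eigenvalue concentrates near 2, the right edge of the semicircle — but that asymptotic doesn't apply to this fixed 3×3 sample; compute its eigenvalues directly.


Since M is real symmetric, all three eigenvalues are real; they are the roots of det(λI − M) = λ³ − (tr M) λ² + s λ − det M, where s is the sum of the principal 2×2 minors.
tr M = 1 + 0 + 0 = 1.
s = (1·0 − (-1)²) + (1·0 − 1²) + (0·0 − 1²) = -1 + (-1) + (-1) = -3.
det M (expand along row 1) = 1·(-1) − (-1)·(-1) + 1·(-1) = -3.
Characteristic polynomial: λ³ − λ² − 3λ + 3 = 0.
Substitute λ = y + (tr M)/3 = y + 0.333333 to remove the quadratic term: y³ + p·y + q = 0 with p = s − (tr M)²/3 = -3.333333 and q = −2(tr M)³/27 + (tr M)·s/3 − det M = 1.925926.
Three real roots ⇒ use the trigonometric (Viète) form: r = 2√(−p/3) = 2.108185, φ = arccos(3q/(p·r)) = arccos(-0.822192) = 2.536048 rad.
y_k = r·cos(φ/3 − 2πk/3) for k = 0, 1, 2 gives y = 1.398717, 0.666667, -2.065384.
λ_k = y_k + 0.333333 gives λ = 1.7321, 1.0000, -1.7321 (check: the sum is 1.0000 = tr M).

Hence λ_max = 1.7321 and λ_min = -1.7321.


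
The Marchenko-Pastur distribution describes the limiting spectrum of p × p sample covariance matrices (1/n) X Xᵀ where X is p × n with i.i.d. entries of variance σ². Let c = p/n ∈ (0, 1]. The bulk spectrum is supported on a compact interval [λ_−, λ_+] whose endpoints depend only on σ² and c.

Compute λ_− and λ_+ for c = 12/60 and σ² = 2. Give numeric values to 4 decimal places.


c = 12/60 = 0.200000; √c = 0.447214.
λ_− = σ² (1 − √c)² = 2 · (1 − 0.447214)² = 2 · (0.552786)² = 0.611146.
λ_+ = σ² (1 + √c)² = 2 · (1 + 0.447214)² = 2 · (1.447214)² = 4.188854.

Rounded to 4 decimal places: λ_− ≈ 0.6111, λ_+ ≈ 4.1889.


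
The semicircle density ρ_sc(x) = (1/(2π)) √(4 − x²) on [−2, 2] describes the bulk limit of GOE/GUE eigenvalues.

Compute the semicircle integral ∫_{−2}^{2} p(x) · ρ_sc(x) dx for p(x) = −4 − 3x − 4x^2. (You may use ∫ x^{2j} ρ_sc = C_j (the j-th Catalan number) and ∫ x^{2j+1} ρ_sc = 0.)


Write p(x) = Σ a_i x^i, split into monomials and integrate each against ρ_sc separately.
Using ∫ x^{2j} ρ_sc = C_j = (1/(j+1)) C(2j, j) (Catalan numbers) and ∫ x^{2j+1} ρ_sc = 0 (odd monomials vanish by symmetry):
  i = 0 (even): a_0 · C_{0} = -4 · 1 = -4
  i = 1 (odd): ∫ x^1 ρ_sc = 0 (vanishes)
  i = 2 (even): a_2 · C_{1} = -4 · 1 = -4

Summing the contributions: ∫_{−2}^{2} p(x) ρ_sc(x) dx = (-4) + (-4) = -8.


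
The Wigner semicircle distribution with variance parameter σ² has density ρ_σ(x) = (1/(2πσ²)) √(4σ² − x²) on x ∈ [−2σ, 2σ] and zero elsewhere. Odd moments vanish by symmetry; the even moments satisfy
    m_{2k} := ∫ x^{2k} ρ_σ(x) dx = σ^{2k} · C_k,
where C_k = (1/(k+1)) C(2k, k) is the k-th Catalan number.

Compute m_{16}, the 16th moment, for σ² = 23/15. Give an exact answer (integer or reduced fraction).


By the scaled semicircle moment identity, m_{2k} = σ^{2k} · C_k with k = 8.
C_8 = (1/(k+1)) · C(2k, k) = (1/9) · C(16, 8) = (1/9) · 12870 = 1430.
σ^{2k} = (σ²)^k = (23/15)^8 = 78310985281/2562890625.

Therefore m_{16} = σ^{16} · C_8 = (78310985281/2562890625) · 1430 = 22396941790366/512578125.


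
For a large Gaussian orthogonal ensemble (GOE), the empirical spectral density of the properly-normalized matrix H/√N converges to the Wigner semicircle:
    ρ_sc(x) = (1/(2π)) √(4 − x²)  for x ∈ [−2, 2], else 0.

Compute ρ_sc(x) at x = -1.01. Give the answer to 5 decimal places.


ρ_sc(x) = (1/(2π)) √(4 − x²). With x = -1.01:
  4 − x² = 4 − (-1.01)² = 4 − 1.020100 = 2.979900.
  √(4 − x²) = 1.726239.
  1/(2π) = 0.159155.
  ρ_sc(-1.01) = 0.159155 · 1.726239 = 0.274739.

Rounded to 5 decimal places: ρ_sc(-1.01) ≈ 0.27474.


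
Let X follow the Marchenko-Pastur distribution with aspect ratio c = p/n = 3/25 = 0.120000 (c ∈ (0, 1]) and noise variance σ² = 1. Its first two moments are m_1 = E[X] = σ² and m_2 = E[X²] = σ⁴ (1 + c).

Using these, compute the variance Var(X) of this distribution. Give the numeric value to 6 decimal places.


m_1 = E[X] = σ² = 1, so m_1² = 1.
m_2 = E[X²] = σ⁴ (1 + c) = 1 · (1 + 0.120000) = 1 · 1.120000 = 1.120000.
(Note m_2 − m_1² simplifies to c · σ⁴ = 0.120000 · 1.)

Var(X) = m_2 − m_1² = 1.120000 − 1 = 0.120000.


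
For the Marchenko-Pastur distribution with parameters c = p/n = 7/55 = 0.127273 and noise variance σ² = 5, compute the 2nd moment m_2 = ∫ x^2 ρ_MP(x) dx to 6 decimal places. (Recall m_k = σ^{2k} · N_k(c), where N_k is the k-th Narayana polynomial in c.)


E[X²] = σ⁴ (1 + c) (second MP moment). With σ² = 5 (so σ⁴ = 25) and c = 7/55 = 0.127273: E[X²] = 25 · (1 + 0.127273) = 25 · 1.127273.

So E[X^2] = 28.181818.


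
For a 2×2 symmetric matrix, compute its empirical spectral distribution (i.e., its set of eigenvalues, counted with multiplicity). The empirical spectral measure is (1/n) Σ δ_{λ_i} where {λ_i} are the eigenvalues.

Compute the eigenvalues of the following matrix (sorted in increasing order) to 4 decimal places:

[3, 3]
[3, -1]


Since M is real symmetric, both eigenvalues are real; they are the roots of det(λI − M) = λ² − (tr M) λ + det M.
tr M = 3 + (-1) = 2.
det M = 3·(-1) − 3² = -3 − 9 = -12.
Characteristic polynomial: λ² − 2λ − 12 = 0.
Discriminant Δ = (tr M)² − 4·det M = 4 − (-48) = 52; √Δ = 7.211103.
λ = (tr M ± √Δ)/2 = (2 ± 7.211103)/2, giving (tr M − √Δ)/2 = -2.6056 and (tr M + √Δ)/2 = 4.6056.

Eigenvalues sorted in increasing order: [-2.6056, 4.6056].


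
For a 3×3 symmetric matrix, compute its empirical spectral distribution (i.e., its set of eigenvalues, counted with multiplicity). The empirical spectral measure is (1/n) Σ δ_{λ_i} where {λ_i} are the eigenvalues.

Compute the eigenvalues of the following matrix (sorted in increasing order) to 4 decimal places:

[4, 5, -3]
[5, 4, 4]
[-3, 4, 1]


Since M is real symmetric, all three eigenvalues are real; they are the roots of det(λI − M) = λ³ − (tr M) λ² + s λ − det M, where s is the sum of the principal 2×2 minors.
tr M = 4 + 4 + 1 = 9.
s = (4·4 − 5²) + (4·1 − (-3)²) + (4·1 − 4²) = -9 + (-5) + (-12) = -26.
det M (expand along row 1) = 4·(-12) − 5·17 + (-3)·32 = -229.
Characteristic polynomial: λ³ − 9λ² − 26λ + 229 = 0.
Substitute λ = y + (tr M)/3 = y + 3.000000 to remove the quadratic term: y³ + p·y + q = 0 with p = s − (tr M)²/3 = -53.000000 and q = −2(tr M)³/27 + (tr M)·s/3 − det M = 97.000000.
Three real roots ⇒ use the trigonometric (Viète) form: r = 2√(−p/3) = 8.406347, φ = arccos(3q/(p·r)) = arccos(-0.653145) = 2.282527 rad.
y_k = r·cos(φ/3 − 2πk/3) for k = 0, 1, 2 gives y = 6.088342, 1.975696, -8.064038.
λ_k = y_k + 3.000000 gives λ = 9.0883, 4.9757, -5.0640 (check: the sum is 9.0000 = tr M).

Eigenvalues sorted in increasing order: [-5.0640, 4.9757, 9.0883].


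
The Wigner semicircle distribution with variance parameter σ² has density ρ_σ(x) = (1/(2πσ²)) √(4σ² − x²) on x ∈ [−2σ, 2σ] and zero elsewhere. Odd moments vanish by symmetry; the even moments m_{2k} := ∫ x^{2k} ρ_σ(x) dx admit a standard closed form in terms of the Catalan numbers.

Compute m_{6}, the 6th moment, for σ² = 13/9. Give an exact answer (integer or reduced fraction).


By the scaled semicircle moment identity, m_{2k} = σ^{2k} · C_k with k = 3.
C_3 = (1/(k+1)) · C(2k, k) = (1/4) · C(6, 3) = (1/4) · 20 = 5.
σ^{2k} = (σ²)^k = (13/9)^3 = 2197/729.

Therefore m_{6} = σ^{6} · C_3 = (2197/729) · 5 = 10985/729.


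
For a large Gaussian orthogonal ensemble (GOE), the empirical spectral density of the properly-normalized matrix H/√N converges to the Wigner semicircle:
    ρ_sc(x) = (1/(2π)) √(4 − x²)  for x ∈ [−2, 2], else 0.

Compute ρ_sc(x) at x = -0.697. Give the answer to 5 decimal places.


ρ_sc(x) = (1/(2π)) √(4 − x²). With x = -0.697:
  4 − x² = 4 − (-0.697)² = 4 − 0.485809 = 3.514191.
  √(4 − x²) = 1.874618.
  1/(2π) = 0.159155.
  ρ_sc(-0.697) = 0.159155 · 1.874618 = 0.298355.

Rounded to 5 decimal places: ρ_sc(-0.697) ≈ 0.29835.


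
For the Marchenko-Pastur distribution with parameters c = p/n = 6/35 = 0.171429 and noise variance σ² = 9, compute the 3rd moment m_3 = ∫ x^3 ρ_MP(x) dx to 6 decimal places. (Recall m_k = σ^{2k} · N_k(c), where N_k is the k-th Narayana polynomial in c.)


E[X³] = σ⁶ (1 + 3c + c²) (third MP moment). With σ² = 9 (so σ⁶ = 729) and c = 6/35 = 0.171429: E[X³] = 729 · (1 + 3·0.171429 + (0.171429)²) = 729 · 1.543673.

So E[X^3] = 1125.337959.


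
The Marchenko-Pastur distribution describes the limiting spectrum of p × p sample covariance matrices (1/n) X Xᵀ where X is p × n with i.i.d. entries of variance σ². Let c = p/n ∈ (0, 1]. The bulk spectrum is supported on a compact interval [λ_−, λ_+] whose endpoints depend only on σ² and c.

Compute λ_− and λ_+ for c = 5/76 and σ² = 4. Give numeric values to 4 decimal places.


c = 5/76 = 0.065789; √c = 0.256495.
λ_− = σ² (1 − √c)² = 4 · (1 − 0.256495)² = 4 · (0.743505)² = 2.211201.
λ_+ = σ² (1 + √c)² = 4 · (1 + 0.256495)² = 4 · (1.256495)² = 6.315115.

Rounded to 4 decimal places: λ_− ≈ 2.2112, λ_+ ≈ 6.3151.


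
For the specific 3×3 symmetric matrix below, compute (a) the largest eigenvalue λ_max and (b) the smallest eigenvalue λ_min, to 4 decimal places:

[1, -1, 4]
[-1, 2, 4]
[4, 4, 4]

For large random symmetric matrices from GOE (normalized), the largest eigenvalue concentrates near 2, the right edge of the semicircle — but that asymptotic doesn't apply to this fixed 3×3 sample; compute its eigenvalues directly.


Since M is real symmetric, all three eigenvalues are real; they are the roots of det(λI − M) = λ³ − (tr M) λ² + s λ − det M, where s is the sum of the principal 2×2 minors.
tr M = 1 + 2 + 4 = 7.
s = (1·2 − (-1)²) + (1·4 − 4²) + (2·4 − 4²) = 1 + (-12) + (-8) = -19.
det M (expand along row 1) = 1·(-8) − (-1)·(-20) + 4·(-12) = -76.
Characteristic polynomial: λ³ − 7λ² − 19λ + 76 = 0.
Substitute λ = y + (tr M)/3 = y + 2.333333 to remove the quadratic term: y³ + p·y + q = 0 with p = s − (tr M)²/3 = -35.333333 and q = −2(tr M)³/27 + (tr M)·s/3 − det M = 6.259259.
Three real roots ⇒ use the trigonometric (Viète) form: r = 2√(−p/3) = 6.863753, φ = arccos(3q/(p·r)) = arccos(-0.077428) = 1.648302 rad.
y_k = r·cos(φ/3 − 2πk/3) for k = 0, 1, 2 gives y = 5.853548, 0.177307, -6.030855.
λ_k = y_k + 2.333333 gives λ = 8.1869, 2.5106, -3.6975 (check: the sum is 7.0000 = tr M).

Hence λ_max = 8.1869 and λ_min = -3.6975.


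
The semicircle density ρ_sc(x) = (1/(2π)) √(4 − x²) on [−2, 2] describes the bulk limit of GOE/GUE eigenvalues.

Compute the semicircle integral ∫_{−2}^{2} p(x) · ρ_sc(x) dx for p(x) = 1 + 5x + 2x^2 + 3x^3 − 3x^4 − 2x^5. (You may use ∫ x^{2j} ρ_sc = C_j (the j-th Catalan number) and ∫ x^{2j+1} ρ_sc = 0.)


Write p(x) = Σ a_i x^i, split into monomials and integrate each against ρ_sc separately.
Using ∫ x^{2j} ρ_sc = C_j = (1/(j+1)) C(2j, j) (Catalan numbers) and ∫ x^{2j+1} ρ_sc = 0 (odd monomials vanish by symmetry):
  i = 0 (even): a_0 · C_{0} = 1 · 1 = 1
  i = 1 (odd): ∫ x^1 ρ_sc = 0 (vanishes)
  i = 2 (even): a_2 · C_{1} = 2 · 1 = 2
  i = 3 (odd): ∫ x^3 ρ_sc = 0 (vanishes)
  i = 4 (even): a_4 · C_{2} = -3 · 2 = -6
  i = 5 (odd): ∫ x^5 ρ_sc = 0 (vanishes)

Summing the contributions: ∫_{−2}^{2} p(x) ρ_sc(x) dx = 1 + 2 + (-6) = -3.


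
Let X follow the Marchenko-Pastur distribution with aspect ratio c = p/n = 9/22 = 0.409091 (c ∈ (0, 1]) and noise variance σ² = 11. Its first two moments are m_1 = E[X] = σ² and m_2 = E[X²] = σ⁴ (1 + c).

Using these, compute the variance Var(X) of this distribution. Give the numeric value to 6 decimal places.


m_1 = E[X] = σ² = 11, so m_1² = 121.
m_2 = E[X²] = σ⁴ (1 + c) = 121 · (1 + 0.409091) = 121 · 1.409091 = 170.500000.
(Note m_2 − m_1² simplifies to c · σ⁴ = 0.409091 · 121.)

Var(X) = m_2 − m_1² = 170.500000 − 121 = 49.500000.


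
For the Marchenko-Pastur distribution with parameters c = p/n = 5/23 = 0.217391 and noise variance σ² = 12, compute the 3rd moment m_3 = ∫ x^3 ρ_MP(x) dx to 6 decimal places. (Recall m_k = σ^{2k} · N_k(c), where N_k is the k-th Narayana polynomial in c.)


E[X³] = σ⁶ (1 + 3c + c²) (third MP moment). With σ² = 12 (so σ⁶ = 1728) and c = 5/23 = 0.217391: E[X³] = 1728 · (1 + 3·0.217391 + (0.217391)²) = 1728 · 1.699433.

So E[X^3] = 2936.620038.


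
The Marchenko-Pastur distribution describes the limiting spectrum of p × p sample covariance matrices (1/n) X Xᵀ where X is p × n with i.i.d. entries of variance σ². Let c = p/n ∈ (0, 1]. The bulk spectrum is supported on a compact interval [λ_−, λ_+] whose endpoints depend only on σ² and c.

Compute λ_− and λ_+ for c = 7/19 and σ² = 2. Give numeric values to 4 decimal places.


c = 7/19 = 0.368421; √c = 0.606977.
λ_− = σ² (1 − √c)² = 2 · (1 − 0.606977)² = 2 · (0.393023)² = 0.308934.
λ_+ = σ² (1 + √c)² = 2 · (1 + 0.606977)² = 2 · (1.606977)² = 5.164750.

Rounded to 4 decimal places: λ_− ≈ 0.3089, λ_+ ≈ 5.1648.


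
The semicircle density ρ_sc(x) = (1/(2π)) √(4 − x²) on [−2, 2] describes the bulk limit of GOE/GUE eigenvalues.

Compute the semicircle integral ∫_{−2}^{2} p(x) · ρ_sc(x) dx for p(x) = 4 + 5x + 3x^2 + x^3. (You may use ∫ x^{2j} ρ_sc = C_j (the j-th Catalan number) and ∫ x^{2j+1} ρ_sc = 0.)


Write p(x) = Σ a_i x^i, split into monomials and integrate each against ρ_sc separately.
Using ∫ x^{2j} ρ_sc = C_j = (1/(j+1)) C(2j, j) (Catalan numbers) and ∫ x^{2j+1} ρ_sc = 0 (odd monomials vanish by symmetry):
  i = 0 (even): a_0 · C_{0} = 4 · 1 = 4
  i = 1 (odd): ∫ x^1 ρ_sc = 0 (vanishes)
  i = 2 (even): a_2 · C_{1} = 3 · 1 = 3
  i = 3 (odd): ∫ x^3 ρ_sc = 0 (vanishes)

Summing the contributions: ∫_{−2}^{2} p(x) ρ_sc(x) dx = 4 + 3 = 7.


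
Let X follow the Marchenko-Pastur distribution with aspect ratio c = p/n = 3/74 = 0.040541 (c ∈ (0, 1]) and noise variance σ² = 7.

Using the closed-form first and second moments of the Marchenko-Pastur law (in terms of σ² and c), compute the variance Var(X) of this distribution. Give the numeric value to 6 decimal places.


Recall the MP moments m_1 = E[X] = σ² and m_2 = E[X²] = σ⁴ (1 + c).
m_1 = E[X] = σ² = 7, so m_1² = 49.
m_2 = E[X²] = σ⁴ (1 + c) = 49 · (1 + 0.040541) = 49 · 1.040541 = 50.986486.
(Note m_2 − m_1² simplifies to c · σ⁴ = 0.040541 · 49.)

Var(X) = m_2 − m_1² = 50.986486 − 49 = 1.986486.


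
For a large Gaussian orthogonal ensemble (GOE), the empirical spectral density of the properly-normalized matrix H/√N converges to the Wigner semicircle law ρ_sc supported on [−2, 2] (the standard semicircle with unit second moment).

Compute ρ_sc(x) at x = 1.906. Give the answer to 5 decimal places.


ρ_sc(x) = (1/(2π)) √(4 − x²). With x = 1.906:
  4 − x² = 4 − (1.906)² = 4 − 3.632836 = 0.367164.
  √(4 − x²) = 0.605941.
  1/(2π) = 0.159155.
  ρ_sc(1.906) = 0.159155 · 0.605941 = 0.096438.

Rounded to 5 decimal places: ρ_sc(1.906) ≈ 0.09644.


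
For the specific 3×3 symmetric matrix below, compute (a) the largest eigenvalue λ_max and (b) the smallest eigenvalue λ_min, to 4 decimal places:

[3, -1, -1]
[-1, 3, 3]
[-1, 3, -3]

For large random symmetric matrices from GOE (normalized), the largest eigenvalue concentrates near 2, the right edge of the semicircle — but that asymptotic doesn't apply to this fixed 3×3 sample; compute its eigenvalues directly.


Since M is real symmetric, all three eigenvalues are real; they are the roots of det(λI − M) = λ³ − (tr M) λ² + s λ − det M, where s is the sum of the principal 2×2 minors.
tr M = 3 + 3 + (-3) = 3.
s = (3·3 − (-1)²) + (3·(-3) − (-1)²) + (3·(-3) − 3²) = 8 + (-10) + (-18) = -20.
det M (expand along row 1) = 3·(-18) − (-1)·6 + (-1)·0 = -48.
Characteristic polynomial: λ³ − 3λ² − 20λ + 48 = 0.
Substitute λ = y + (tr M)/3 = y + 1.000000 to remove the quadratic term: y³ + p·y + q = 0 with p = s − (tr M)²/3 = -23.000000 and q = −2(tr M)³/27 + (tr M)·s/3 − det M = 26.000000.
Three real roots ⇒ use the trigonometric (Viète) form: r = 2√(−p/3) = 5.537749, φ = arccos(3q/(p·r)) = arccos(-0.612398) = 2.229886 rad.
y_k = r·cos(φ/3 − 2πk/3) for k = 0, 1, 2 gives y = 4.077126, 1.206861, -5.283988.
λ_k = y_k + 1.000000 gives λ = 5.0771, 2.2069, -4.2840 (check: the sum is 3.0000 = tr M).

Hence λ_max = 5.0771 and λ_min = -4.2840.


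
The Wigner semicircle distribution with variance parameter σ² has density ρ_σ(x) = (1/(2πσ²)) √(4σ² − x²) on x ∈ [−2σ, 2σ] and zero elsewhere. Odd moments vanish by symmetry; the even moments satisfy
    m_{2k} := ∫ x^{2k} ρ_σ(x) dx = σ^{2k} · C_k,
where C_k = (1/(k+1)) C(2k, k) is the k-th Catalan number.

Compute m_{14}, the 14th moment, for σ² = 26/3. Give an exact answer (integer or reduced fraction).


By the scaled semicircle moment identity, m_{2k} = σ^{2k} · C_k with k = 7.
C_7 = (1/(k+1)) · C(2k, k) = (1/8) · C(14, 7) = (1/8) · 3432 = 429.
σ^{2k} = (σ²)^k = (26/3)^7 = 8031810176/2187.

Therefore m_{14} = σ^{14} · C_7 = (8031810176/2187) · 429 = 1148548855168/729.


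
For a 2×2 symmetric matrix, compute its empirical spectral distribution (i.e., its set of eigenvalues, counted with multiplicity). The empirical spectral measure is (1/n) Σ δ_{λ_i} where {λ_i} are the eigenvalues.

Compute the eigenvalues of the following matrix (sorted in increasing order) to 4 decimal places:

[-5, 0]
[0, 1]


Since M is real symmetric, both eigenvalues are real; they are the roots of det(λI − M) = λ² − (tr M) λ + det M.
tr M = -5 + 1 = -4.
det M = (-5)·1 − 0² = -5 − 0 = -5.
Characteristic polynomial: λ² + 4λ − 5 = 0.
Discriminant Δ = (tr M)² − 4·det M = 16 − (-20) = 36; √Δ = 6.000000.
λ = (tr M ± √Δ)/2 = (-4 ± 6.000000)/2, giving (tr M − √Δ)/2 = -5.0000 and (tr M + √Δ)/2 = 1.0000.

Eigenvalues sorted in increasing order: [-5.0000, 1.0000].


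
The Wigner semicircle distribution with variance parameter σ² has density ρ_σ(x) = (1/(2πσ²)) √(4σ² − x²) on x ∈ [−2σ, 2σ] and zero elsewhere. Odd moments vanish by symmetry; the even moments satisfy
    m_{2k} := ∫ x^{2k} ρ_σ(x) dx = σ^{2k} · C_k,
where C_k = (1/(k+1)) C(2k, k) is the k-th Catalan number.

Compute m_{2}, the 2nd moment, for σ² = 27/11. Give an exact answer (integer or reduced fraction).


By the scaled semicircle moment identity, m_{2k} = σ^{2k} · C_k with k = 1.
C_1 = (1/(k+1)) · C(2k, k) = (1/2) · C(2, 1) = (1/2) · 2 = 1.
σ^{2k} = (σ²)^k = (27/11)^1 = 27/11.

Therefore m_{2} = σ^{2} · C_1 = (27/11) · 1 = 27/11.


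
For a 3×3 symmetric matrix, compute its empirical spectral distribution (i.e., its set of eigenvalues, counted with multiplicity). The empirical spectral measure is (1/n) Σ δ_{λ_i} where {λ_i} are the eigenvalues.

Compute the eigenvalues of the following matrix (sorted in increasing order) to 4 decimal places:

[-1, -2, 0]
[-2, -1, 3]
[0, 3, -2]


Since M is real symmetric, all three eigenvalues are real; they are the roots of det(λI − M) = λ³ − (tr M) λ² + s λ − det M, where s is the sum of the principal 2×2 minors.
tr M = -1 + (-1) + (-2) = -4.
s = ((-1)·(-1) − (-2)²) + ((-1)·(-2) − 0²) + ((-1)·(-2) − 3²) = -3 + 2 + (-7) = -8.
det M (expand along row 1) = (-1)·(-7) − (-2)·4 + 0·(-6) = 15.
Characteristic polynomial: λ³ + 4λ² − 8λ − 15 = 0.
Substitute λ = y + (tr M)/3 = y − 1.333333 to remove the quadratic term: y³ + p·y + q = 0 with p = s − (tr M)²/3 = -13.333333 and q = −2(tr M)³/27 + (tr M)·s/3 − det M = 0.407407.
Three real roots ⇒ use the trigonometric (Viète) form: r = 2√(−p/3) = 4.216370, φ = arccos(3q/(p·r)) = arccos(-0.021741) = 1.592539 rad.
y_k = r·cos(φ/3 − 2πk/3) for k = 0, 1, 2 gives y = 3.636109, 0.030558, -3.666667.
λ_k = y_k − 1.333333 gives λ = 2.3028, -1.3028, -5.0000 (check: the sum is -4.0000 = tr M).

Eigenvalues sorted in increasing order: [-5.0000, -1.3028, 2.3028].


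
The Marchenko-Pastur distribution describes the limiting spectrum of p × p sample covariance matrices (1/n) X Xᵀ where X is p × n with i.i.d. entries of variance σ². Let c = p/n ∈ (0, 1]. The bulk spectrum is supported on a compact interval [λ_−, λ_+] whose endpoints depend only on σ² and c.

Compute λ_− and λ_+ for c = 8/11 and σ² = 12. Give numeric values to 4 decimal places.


c = 8/11 = 0.727273; √c = 0.852803.
λ_− = σ² (1 − √c)² = 12 · (1 − 0.852803)² = 12 · (0.147197)² = 0.260004.
λ_+ = σ² (1 + √c)² = 12 · (1 + 0.852803)² = 12 · (1.852803)² = 41.194541.

Rounded to 4 decimal places: λ_− ≈ 0.2600, λ_+ ≈ 41.1945.


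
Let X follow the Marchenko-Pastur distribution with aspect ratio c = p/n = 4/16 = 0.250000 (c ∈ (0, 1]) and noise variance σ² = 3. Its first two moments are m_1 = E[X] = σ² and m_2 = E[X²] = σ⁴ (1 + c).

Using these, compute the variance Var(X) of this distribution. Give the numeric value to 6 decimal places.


m_1 = E[X] = σ² = 3, so m_1² = 9.
m_2 = E[X²] = σ⁴ (1 + c) = 9 · (1 + 0.250000) = 9 · 1.250000 = 11.250000.
(Note m_2 − m_1² simplifies to c · σ⁴ = 0.250000 · 9.)

Var(X) = m_2 − m_1² = 11.250000 − 9 = 2.250000.


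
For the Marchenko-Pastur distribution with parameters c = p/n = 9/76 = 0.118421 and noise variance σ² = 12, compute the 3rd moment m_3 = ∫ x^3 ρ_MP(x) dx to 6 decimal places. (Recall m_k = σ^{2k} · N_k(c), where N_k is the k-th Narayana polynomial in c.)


E[X³] = σ⁶ (1 + 3c + c²) (third MP moment). With σ² = 12 (so σ⁶ = 1728) and c = 9/76 = 0.118421: E[X³] = 1728 · (1 + 3·0.118421 + (0.118421)²) = 1728 · 1.369287.

So E[X^3] = 2366.127424.


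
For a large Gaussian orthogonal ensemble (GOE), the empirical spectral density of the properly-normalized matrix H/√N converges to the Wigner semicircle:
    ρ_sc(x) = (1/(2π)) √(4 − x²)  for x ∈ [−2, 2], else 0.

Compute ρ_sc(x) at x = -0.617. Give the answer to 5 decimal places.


ρ_sc(x) = (1/(2π)) √(4 − x²). With x = -0.617:
  4 − x² = 4 − (-0.617)² = 4 − 0.380689 = 3.619311.
  √(4 − x²) = 1.902449.
  1/(2π) = 0.159155.
  ρ_sc(-0.617) = 0.159155 · 1.902449 = 0.302784.

Rounded to 5 decimal places: ρ_sc(-0.617) ≈ 0.30278.


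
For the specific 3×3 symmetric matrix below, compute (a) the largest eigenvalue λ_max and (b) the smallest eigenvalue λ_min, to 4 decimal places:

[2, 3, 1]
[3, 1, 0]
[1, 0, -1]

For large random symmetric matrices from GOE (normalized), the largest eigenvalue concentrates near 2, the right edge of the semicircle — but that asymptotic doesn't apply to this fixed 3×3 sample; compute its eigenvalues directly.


Since M is real symmetric, all three eigenvalues are real; they are the roots of det(λI − M) = λ³ − (tr M) λ² + s λ − det M, where s is the sum of the principal 2×2 minors.
tr M = 2 + 1 + (-1) = 2.
s = (2·1 − 3²) + (2·(-1) − 1²) + (1·(-1) − 0²) = -7 + (-3) + (-1) = -11.
det M (expand along row 1) = 2·(-1) − 3·(-3) + 1·(-1) = 6.
Characteristic polynomial: λ³ − 2λ² − 11λ − 6 = 0.
Substitute λ = y + (tr M)/3 = y + 0.666667 to remove the quadratic term: y³ + p·y + q = 0 with p = s − (tr M)²/3 = -12.333333 and q = −2(tr M)³/27 + (tr M)·s/3 − det M = -13.925926.
Three real roots ⇒ use the trigonometric (Viète) form: r = 2√(−p/3) = 4.055175, φ = arccos(3q/(p·r)) = arccos(0.835325) = 0.582073 rad.
y_k = r·cos(φ/3 − 2πk/3) for k = 0, 1, 2 gives y = 3.979085, -1.312418, -2.666667.
λ_k = y_k + 0.666667 gives λ = 4.6458, -0.6458, -2.0000 (check: the sum is 2.0000 = tr M).

Hence λ_max = 4.6458 and λ_min = -2.0000.


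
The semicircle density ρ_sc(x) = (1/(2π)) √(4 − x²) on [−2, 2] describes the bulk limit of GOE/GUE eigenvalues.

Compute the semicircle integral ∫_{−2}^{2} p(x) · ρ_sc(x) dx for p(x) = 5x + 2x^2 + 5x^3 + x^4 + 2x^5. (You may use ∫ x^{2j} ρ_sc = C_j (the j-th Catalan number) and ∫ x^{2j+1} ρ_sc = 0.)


Write p(x) = Σ a_i x^i, split into monomials and integrate each against ρ_sc separately.
Using ∫ x^{2j} ρ_sc = C_j = (1/(j+1)) C(2j, j) (Catalan numbers) and ∫ x^{2j+1} ρ_sc = 0 (odd monomials vanish by symmetry):
  i = 1 (odd): ∫ x^1 ρ_sc = 0 (vanishes)
  i = 2 (even): a_2 · C_{1} = 2 · 1 = 2
  i = 3 (odd): ∫ x^3 ρ_sc = 0 (vanishes)
  i = 4 (even): a_4 · C_{2} = 1 · 2 = 2
  i = 5 (odd): ∫ x^5 ρ_sc = 0 (vanishes)

Summing the contributions: ∫_{−2}^{2} p(x) ρ_sc(x) dx = 2 + 2 = 4.


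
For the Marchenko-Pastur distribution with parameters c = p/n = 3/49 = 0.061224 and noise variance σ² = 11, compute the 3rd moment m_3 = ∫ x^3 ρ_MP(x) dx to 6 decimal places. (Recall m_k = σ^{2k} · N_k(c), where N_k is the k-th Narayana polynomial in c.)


E[X³] = σ⁶ (1 + 3c + c²) (third MP moment). With σ² = 11 (so σ⁶ = 1331) and c = 3/49 = 0.061224: E[X³] = 1331 · (1 + 3·0.061224 + (0.061224)²) = 1331 · 1.187422.

So E[X^3] = 1580.458559.


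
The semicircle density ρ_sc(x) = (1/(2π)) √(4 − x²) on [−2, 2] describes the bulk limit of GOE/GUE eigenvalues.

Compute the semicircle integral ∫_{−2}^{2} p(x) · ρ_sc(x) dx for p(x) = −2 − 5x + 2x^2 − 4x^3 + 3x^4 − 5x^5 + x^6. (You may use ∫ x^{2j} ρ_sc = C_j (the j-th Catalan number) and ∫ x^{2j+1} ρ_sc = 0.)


Write p(x) = Σ a_i x^i, split into monomials and integrate each against ρ_sc separately.
Using ∫ x^{2j} ρ_sc = C_j = (1/(j+1)) C(2j, j) (Catalan numbers) and ∫ x^{2j+1} ρ_sc = 0 (odd monomials vanish by symmetry):
  i = 0 (even): a_0 · C_{0} = -2 · 1 = -2
  i = 1 (odd): ∫ x^1 ρ_sc = 0 (vanishes)
  i = 2 (even): a_2 · C_{1} = 2 · 1 = 2
  i = 3 (odd): ∫ x^3 ρ_sc = 0 (vanishes)
  i = 4 (even): a_4 · C_{2} = 3 · 2 = 6
  i = 5 (odd): ∫ x^5 ρ_sc = 0 (vanishes)
  i = 6 (even): a_6 · C_{3} = 1 · 5 = 5

Summing the contributions: ∫_{−2}^{2} p(x) ρ_sc(x) dx = (-2) + 2 + 6 + 5 = 11.


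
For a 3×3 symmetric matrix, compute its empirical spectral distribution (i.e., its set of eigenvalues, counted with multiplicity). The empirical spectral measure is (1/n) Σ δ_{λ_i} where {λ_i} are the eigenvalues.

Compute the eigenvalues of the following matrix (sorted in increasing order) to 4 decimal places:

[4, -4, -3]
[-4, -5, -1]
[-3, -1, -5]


Since M is real symmetric, all three eigenvalues are real; they are the roots of det(λI − M) = λ³ − (tr M) λ² + s λ − det M, where s is the sum of the principal 2×2 minors.
tr M = 4 + (-5) + (-5) = -6.
s = (4·(-5) − (-4)²) + (4·(-5) − (-3)²) + ((-5)·(-5) − (-1)²) = -36 + (-29) + 24 = -41.
det M (expand along row 1) = 4·24 − (-4)·17 + (-3)·(-11) = 197.
Characteristic polynomial: λ³ + 6λ² − 41λ − 197 = 0.
Substitute λ = y + (tr M)/3 = y − 2.000000 to remove the quadratic term: y³ + p·y + q = 0 with p = s − (tr M)²/3 = -53.000000 and q = −2(tr M)³/27 + (tr M)·s/3 − det M = -99.000000.
Three real roots ⇒ use the trigonometric (Viète) form: r = 2√(−p/3) = 8.406347, φ = arccos(3q/(p·r)) = arccos(0.666612) = 0.841142 rad.
y_k = r·cos(φ/3 − 2πk/3) for k = 0, 1, 2 gives y = 8.078081, -2.024478, -6.053602.
λ_k = y_k − 2.000000 gives λ = 6.0781, -4.0245, -8.0536 (check: the sum is -6.0000 = tr M).

Eigenvalues sorted in increasing order: [-8.0536, -4.0245, 6.0781].


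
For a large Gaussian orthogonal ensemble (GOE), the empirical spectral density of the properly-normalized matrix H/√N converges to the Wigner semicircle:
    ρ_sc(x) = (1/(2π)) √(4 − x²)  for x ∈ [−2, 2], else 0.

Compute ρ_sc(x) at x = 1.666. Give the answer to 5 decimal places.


ρ_sc(x) = (1/(2π)) √(4 − x²). With x = 1.666:
  4 − x² = 4 − (1.666)² = 4 − 2.775556 = 1.224444.
  √(4 − x²) = 1.106546.
  1/(2π) = 0.159155.
  ρ_sc(1.666) = 0.159155 · 1.106546 = 0.176112.

Rounded to 5 decimal places: ρ_sc(1.666) ≈ 0.17611.


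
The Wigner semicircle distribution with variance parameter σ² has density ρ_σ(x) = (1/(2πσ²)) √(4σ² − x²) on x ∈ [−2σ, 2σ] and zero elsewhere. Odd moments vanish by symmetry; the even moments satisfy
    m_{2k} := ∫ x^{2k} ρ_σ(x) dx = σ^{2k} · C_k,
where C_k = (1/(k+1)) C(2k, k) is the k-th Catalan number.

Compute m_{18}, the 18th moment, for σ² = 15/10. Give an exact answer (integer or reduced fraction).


By the scaled semicircle moment identity, m_{2k} = σ^{2k} · C_k with k = 9.
C_9 = (1/(k+1)) · C(2k, k) = (1/10) · C(18, 9) = (1/10) · 48620 = 4862.
σ^{2k} = (σ²)^k = (15/10)^9 = 19683/512.

Therefore m_{18} = σ^{18} · C_9 = (19683/512) · 4862 = 47849373/256.


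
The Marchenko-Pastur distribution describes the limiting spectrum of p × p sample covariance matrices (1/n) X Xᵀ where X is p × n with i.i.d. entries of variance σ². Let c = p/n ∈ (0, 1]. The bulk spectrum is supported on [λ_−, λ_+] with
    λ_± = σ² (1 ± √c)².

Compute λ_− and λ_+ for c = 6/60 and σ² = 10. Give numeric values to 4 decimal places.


c = 6/60 = 0.100000; √c = 0.316228.
λ_− = σ² (1 − √c)² = 10 · (1 − 0.316228)² = 10 · (0.683772)² = 4.675445.
λ_+ = σ² (1 + √c)² = 10 · (1 + 0.316228)² = 10 · (1.316228)² = 17.324555.

Rounded to 4 decimal places: λ_− ≈ 4.6754, λ_+ ≈ 17.3246.


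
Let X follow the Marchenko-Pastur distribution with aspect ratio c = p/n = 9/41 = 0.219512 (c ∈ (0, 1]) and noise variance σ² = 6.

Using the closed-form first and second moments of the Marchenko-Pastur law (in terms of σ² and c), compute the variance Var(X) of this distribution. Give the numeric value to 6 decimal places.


Recall the MP moments m_1 = E[X] = σ² and m_2 = E[X²] = σ⁴ (1 + c).
m_1 = E[X] = σ² = 6, so m_1² = 36.
m_2 = E[X²] = σ⁴ (1 + c) = 36 · (1 + 0.219512) = 36 · 1.219512 = 43.902439.
(Note m_2 − m_1² simplifies to c · σ⁴ = 0.219512 · 36.)

Var(X) = m_2 − m_1² = 43.902439 − 36 = 7.902439.


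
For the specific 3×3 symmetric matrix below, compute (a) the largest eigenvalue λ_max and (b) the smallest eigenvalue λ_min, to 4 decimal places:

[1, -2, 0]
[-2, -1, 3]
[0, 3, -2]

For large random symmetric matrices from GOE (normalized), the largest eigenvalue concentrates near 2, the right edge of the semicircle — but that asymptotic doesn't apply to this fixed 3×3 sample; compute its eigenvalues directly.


Since M is real symmetric, all three eigenvalues are real; they are the roots of det(λI − M) = λ³ − (tr M) λ² + s λ − det M, where s is the sum of the principal 2×2 minors.
tr M = 1 + (-1) + (-2) = -2.
s = (1·(-1) − (-2)²) + (1·(-2) − 0²) + ((-1)·(-2) − 3²) = -5 + (-2) + (-7) = -14.
det M (expand along row 1) = 1·(-7) − (-2)·4 + 0·(-6) = 1.
Characteristic polynomial: λ³ + 2λ² − 14λ − 1 = 0.
Substitute λ = y + (tr M)/3 = y − 0.666667 to remove the quadratic term: y³ + p·y + q = 0 with p = s − (tr M)²/3 = -15.333333 and q = −2(tr M)³/27 + (tr M)·s/3 − det M = 8.925926.
Three real roots ⇒ use the trigonometric (Viète) form: r = 2√(−p/3) = 4.521553, φ = arccos(3q/(p·r)) = arccos(-0.386234) = 1.967341 rad.
y_k = r·cos(φ/3 − 2πk/3) for k = 0, 1, 2 gives y = 3.583658, 0.595928, -4.179585.
λ_k = y_k − 0.666667 gives λ = 2.9170, -0.0707, -4.8463 (check: the sum is -2.0000 = tr M).

Hence λ_max = 2.9170 and λ_min = -4.8463.


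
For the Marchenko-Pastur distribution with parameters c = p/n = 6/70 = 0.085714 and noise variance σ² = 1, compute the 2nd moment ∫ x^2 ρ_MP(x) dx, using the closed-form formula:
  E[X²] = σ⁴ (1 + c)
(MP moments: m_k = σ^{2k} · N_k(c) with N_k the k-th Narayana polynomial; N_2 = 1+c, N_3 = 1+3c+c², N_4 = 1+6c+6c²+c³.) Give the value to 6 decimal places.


E[X²] = σ⁴ (1 + c) (second MP moment). With σ² = 1 (so σ⁴ = 1) and c = 6/70 = 0.085714: E[X²] = 1 · (1 + 0.085714) = 1 · 1.085714.

So E[X^2] = 1.085714.


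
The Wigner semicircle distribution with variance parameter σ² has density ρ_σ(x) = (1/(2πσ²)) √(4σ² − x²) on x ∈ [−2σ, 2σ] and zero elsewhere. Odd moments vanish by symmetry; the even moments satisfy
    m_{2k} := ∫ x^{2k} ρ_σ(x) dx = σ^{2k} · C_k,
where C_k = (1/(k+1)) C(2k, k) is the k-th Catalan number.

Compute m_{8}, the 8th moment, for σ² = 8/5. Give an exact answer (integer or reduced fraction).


By the scaled semicircle moment identity, m_{2k} = σ^{2k} · C_k with k = 4.
C_4 = (1/(k+1)) · C(2k, k) = (1/5) · C(8, 4) = (1/5) · 70 = 14.
σ^{2k} = (σ²)^k = (8/5)^4 = 4096/625.

Therefore m_{8} = σ^{8} · C_4 = (4096/625) · 14 = 57344/625.


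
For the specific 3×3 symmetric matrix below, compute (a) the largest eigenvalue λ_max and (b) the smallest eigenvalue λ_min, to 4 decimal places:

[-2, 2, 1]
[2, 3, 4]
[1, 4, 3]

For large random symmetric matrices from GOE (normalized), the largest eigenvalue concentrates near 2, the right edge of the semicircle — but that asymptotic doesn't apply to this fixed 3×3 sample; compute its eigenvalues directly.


Since M is real symmetric, all three eigenvalues are real; they are the roots of det(λI − M) = λ³ − (tr M) λ² + s λ − det M, where s is the sum of the principal 2×2 minors.
tr M = -2 + 3 + 3 = 4.
s = ((-2)·3 − 2²) + ((-2)·3 − 1²) + (3·3 − 4²) = -10 + (-7) + (-7) = -24.
det M (expand along row 1) = (-2)·(-7) − 2·2 + 1·5 = 15.
Characteristic polynomial: λ³ − 4λ² − 24λ − 15 = 0.
Substitute λ = y + (tr M)/3 = y + 1.333333 to remove the quadratic term: y³ + p·y + q = 0 with p = s − (tr M)²/3 = -29.333333 and q = −2(tr M)³/27 + (tr M)·s/3 − det M = -51.740741.
Three real roots ⇒ use the trigonometric (Viète) form: r = 2√(−p/3) = 6.253888, φ = arccos(3q/(p·r)) = arccos(0.846140) = 0.562095 rad.
y_k = r·cos(φ/3 − 2πk/3) for k = 0, 1, 2 gives y = 6.144435, -2.063371, -4.081064.
λ_k = y_k + 1.333333 gives λ = 7.4778, -0.7300, -2.7477 (check: the sum is 4.0000 = tr M).

Hence λ_max = 7.4778 and λ_min = -2.7477.


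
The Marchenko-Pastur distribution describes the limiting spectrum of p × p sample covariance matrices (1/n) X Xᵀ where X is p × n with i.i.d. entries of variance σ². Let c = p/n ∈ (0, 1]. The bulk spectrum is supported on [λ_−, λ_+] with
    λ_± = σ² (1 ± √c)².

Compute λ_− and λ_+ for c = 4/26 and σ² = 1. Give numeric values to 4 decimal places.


c = 4/26 = 0.153846; √c = 0.392232.
λ_− = σ² (1 − √c)² = 1 · (1 − 0.392232)² = 1 · (0.607768)² = 0.369382.
λ_+ = σ² (1 + √c)² = 1 · (1 + 0.392232)² = 1 · (1.392232)² = 1.938311.

Rounded to 4 decimal places: λ_− ≈ 0.3694, λ_+ ≈ 1.9383.


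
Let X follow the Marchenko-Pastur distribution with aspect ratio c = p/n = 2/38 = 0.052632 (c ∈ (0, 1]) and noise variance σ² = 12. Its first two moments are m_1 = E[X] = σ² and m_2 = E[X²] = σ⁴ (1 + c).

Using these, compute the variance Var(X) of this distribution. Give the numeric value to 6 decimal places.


m_1 = E[X] = σ² = 12, so m_1² = 144.
m_2 = E[X²] = σ⁴ (1 + c) = 144 · (1 + 0.052632) = 144 · 1.052632 = 151.578947.
(Note m_2 − m_1² simplifies to c · σ⁴ = 0.052632 · 144.)

Var(X) = m_2 − m_1² = 151.578947 − 144 = 7.578947.


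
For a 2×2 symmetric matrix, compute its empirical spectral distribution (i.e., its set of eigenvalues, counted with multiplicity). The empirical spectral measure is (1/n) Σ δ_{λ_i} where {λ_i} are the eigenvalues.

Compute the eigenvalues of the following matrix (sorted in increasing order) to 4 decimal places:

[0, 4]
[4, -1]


Since M is real symmetric, both eigenvalues are real; they are the roots of det(λI − M) = λ² − (tr M) λ + det M.
tr M = 0 + (-1) = -1.
det M = 0·(-1) − 4² = 0 − 16 = -16.
Characteristic polynomial: λ² + λ − 16 = 0.
Discriminant Δ = (tr M)² − 4·det M = 1 − (-64) = 65; √Δ = 8.062258.
λ = (tr M ± √Δ)/2 = (-1 ± 8.062258)/2, giving (tr M − √Δ)/2 = -4.5311 and (tr M + √Δ)/2 = 3.5311.

Eigenvalues sorted in increasing order: [-4.5311, 3.5311].


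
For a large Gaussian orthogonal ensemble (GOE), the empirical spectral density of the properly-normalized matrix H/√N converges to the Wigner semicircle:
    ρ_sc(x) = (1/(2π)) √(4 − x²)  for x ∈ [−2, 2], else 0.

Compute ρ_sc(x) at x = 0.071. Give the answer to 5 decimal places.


ρ_sc(x) = (1/(2π)) √(4 − x²). With x = 0.071:
  4 − x² = 4 − (0.071)² = 4 − 0.005041 = 3.994959.
  √(4 − x²) = 1.998739.
  1/(2π) = 0.159155.
  ρ_sc(0.071) = 0.159155 · 1.998739 = 0.318109.

Rounded to 5 decimal places: ρ_sc(0.071) ≈ 0.31811.


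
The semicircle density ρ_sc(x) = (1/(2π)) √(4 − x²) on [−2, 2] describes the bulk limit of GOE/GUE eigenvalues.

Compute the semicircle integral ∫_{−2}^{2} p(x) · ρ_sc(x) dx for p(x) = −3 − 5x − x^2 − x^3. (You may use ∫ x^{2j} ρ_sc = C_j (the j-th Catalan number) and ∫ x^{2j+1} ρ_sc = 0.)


Write p(x) = Σ a_i x^i, split into monomials and integrate each against ρ_sc separately.
Using ∫ x^{2j} ρ_sc = C_j = (1/(j+1)) C(2j, j) (Catalan numbers) and ∫ x^{2j+1} ρ_sc = 0 (odd monomials vanish by symmetry):
  i = 0 (even): a_0 · C_{0} = -3 · 1 = -3
  i = 1 (odd): ∫ x^1 ρ_sc = 0 (vanishes)
  i = 2 (even): a_2 · C_{1} = -1 · 1 = -1
  i = 3 (odd): ∫ x^3 ρ_sc = 0 (vanishes)

Summing the contributions: ∫_{−2}^{2} p(x) ρ_sc(x) dx = (-3) + (-1) = -4.
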